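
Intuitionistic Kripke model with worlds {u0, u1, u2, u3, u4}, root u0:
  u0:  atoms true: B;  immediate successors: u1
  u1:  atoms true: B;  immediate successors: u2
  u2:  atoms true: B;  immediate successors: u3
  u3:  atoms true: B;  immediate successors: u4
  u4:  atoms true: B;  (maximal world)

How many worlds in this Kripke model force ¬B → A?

u0: forces it.
u1: forces it.
u2: forces it.
u3: forces it.
u4: forces it.
Worlds forcing the formula: {u0, u1, u2, u3, u4}.

5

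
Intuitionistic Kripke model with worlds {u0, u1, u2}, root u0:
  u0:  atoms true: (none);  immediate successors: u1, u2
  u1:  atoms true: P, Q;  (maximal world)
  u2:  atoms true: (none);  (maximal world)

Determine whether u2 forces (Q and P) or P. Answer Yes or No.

u2 does not force (Q and P) or P: neither disjunct is forced at u2.
u2 does not force Q and P since u2 fails Q.

No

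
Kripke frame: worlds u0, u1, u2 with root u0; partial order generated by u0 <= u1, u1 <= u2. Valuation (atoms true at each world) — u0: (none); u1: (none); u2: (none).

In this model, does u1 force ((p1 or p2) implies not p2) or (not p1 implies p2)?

u1 forces ((p1 or p2) implies not p2) or (not p1 implies p2) via the disjunct (p1 or p2) implies not p2.

Yes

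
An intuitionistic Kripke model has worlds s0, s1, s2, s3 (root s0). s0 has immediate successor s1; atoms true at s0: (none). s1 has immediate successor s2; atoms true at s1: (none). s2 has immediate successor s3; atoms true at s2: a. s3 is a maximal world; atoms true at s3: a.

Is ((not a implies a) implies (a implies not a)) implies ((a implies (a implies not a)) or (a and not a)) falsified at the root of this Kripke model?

s0 forces ((not a implies a) implies (a implies not a)) implies ((a implies (a implies not a)) or (a and not a)) vacuously: no world accessible from s0 forces the antecedent (not a implies a) implies (a implies not a).
So the root s0 forces ((not a implies a) implies (a implies not a)) implies ((a implies (a implies not a)) or (a and not a)); the model is not a countermodel.

No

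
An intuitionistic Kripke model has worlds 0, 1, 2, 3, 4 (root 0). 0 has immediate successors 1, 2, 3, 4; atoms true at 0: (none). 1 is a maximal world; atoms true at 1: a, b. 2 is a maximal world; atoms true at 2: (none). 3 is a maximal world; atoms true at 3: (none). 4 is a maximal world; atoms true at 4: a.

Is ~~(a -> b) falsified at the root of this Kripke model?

0 ||-/- ~~(a -> b) since 4 is accessible from 0 and 4 ||- ~(a -> b).
4 ||- ~(a -> b): no world accessible from 4 forces a -> b.
So the root 0 does not force ~~(a -> b); the model is a countermodel.

Yes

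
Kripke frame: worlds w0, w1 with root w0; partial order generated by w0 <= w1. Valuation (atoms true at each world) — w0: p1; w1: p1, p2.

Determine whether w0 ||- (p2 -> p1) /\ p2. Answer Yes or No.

No

w0 ||-/- (p2 -> p1) /\ p2 since w0 fails p2.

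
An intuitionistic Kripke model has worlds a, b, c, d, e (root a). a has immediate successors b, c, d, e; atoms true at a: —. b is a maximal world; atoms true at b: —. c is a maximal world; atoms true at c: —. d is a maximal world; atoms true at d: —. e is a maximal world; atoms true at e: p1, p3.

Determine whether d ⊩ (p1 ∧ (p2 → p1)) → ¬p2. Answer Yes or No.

Yes

d ⊩ (p1 ∧ (p2 → p1)) → ¬p2 vacuously: no world accessible from d forces the antecedent p1 ∧ (p2 → p1).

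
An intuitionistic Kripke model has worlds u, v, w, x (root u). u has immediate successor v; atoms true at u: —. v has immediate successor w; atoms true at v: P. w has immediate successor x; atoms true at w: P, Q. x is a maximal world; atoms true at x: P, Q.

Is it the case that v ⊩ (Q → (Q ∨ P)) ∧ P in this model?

v ⊩ (Q → (Q ∨ P)) ∧ P since v forces both conjuncts.

Yes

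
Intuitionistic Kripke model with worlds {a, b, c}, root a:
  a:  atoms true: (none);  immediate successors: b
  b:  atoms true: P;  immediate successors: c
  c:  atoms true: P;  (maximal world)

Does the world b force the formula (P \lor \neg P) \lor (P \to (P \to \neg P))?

b \Vdash (P \lor \neg P) \lor (P \to (P \to \neg P)) via the disjunct P \lor \neg P.

Yes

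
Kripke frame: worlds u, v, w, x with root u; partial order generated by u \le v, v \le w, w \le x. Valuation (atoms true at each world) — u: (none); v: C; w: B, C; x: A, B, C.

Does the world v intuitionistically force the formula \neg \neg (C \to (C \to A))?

Yes

v \Vdash \neg \neg (C \to (C \to A)): no world accessible from v forces \neg (C \to (C \to A)).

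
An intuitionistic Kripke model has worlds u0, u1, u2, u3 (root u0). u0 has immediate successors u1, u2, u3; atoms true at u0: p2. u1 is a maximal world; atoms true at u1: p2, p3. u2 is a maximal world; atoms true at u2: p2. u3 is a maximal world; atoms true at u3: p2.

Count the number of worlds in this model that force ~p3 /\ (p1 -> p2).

u0: does not force it — u0 ||-/- ~p3 /\ (p1 -> p2) since u0 fails ~p3.
u1: does not force it — u1 ||-/- ~p3 /\ (p1 -> p2) since u1 fails ~p3.
u2: forces it.
u3: forces it.
Worlds forcing the formula: {u2, u3}.

2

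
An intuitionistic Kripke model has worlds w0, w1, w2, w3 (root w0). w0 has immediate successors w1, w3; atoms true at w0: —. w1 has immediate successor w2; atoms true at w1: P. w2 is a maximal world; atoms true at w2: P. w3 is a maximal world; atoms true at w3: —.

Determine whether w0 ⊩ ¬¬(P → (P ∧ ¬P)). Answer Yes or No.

No

w0 ⊮ ¬¬(P → (P ∧ ¬P)) since w1 is accessible from w0 and w1 ⊩ ¬(P → (P ∧ ¬P)).
w1 ⊩ ¬(P → (P ∧ ¬P)): no world accessible from w1 forces P → (P ∧ ¬P).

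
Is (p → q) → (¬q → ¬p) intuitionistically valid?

Yes

This is the forward direction of contraposition, which is intuitionistically derivable.
Assume p → q and ¬q. If p held then q would follow, contradicting ¬q; so ¬p.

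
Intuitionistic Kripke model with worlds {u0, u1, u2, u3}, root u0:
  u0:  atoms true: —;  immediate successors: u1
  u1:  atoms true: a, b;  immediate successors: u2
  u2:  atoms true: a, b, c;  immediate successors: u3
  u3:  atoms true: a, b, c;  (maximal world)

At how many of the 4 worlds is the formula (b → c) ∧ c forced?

2

u0: does not force it — u0 ⊮ (b → c) ∧ c since u0 fails b → c.
u1: does not force it — u1 ⊮ (b → c) ∧ c since u1 fails b → c.
u2: forces it.
u3: forces it.
Worlds forcing the formula: {u2, u3}.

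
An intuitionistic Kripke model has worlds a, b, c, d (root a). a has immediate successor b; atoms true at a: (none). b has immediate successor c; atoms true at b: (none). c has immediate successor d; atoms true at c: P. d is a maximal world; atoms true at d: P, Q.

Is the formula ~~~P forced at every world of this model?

No

Not every world: a ||-/- ~~~P.
a ||-/- ~~~P since a is accessible from a and a ||- ~~P.
a ||- ~~P: no world accessible from a forces ~P.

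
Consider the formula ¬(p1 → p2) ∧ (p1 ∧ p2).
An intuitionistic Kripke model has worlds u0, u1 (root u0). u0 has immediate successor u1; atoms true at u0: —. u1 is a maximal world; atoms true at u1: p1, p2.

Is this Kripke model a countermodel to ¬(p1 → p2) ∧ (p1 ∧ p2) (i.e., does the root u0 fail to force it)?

u0 ⊮ ¬(p1 → p2) ∧ (p1 ∧ p2) since u0 fails ¬(p1 → p2).
So the root u0 does not force ¬(p1 → p2) ∧ (p1 ∧ p2); the model is a countermodel.

Yes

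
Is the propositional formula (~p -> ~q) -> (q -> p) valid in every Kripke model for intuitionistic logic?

No

This is the converse of contraposition, which is not intuitionistically valid.
A Kripke countermodel: worlds u, v; order generated by u <= v; atoms true at each world — u:{q}; v:{p,q}.
u ||-/- (~p -> ~q) -> (q -> p): already at u itself, u ||- ~p -> ~q but u ||-/- q -> p.
u ||-/- q -> p: already at u itself, u ||- q but u ||-/- p.
u lacks atom p, so u ||-/- p.
So the root u does not force the formula.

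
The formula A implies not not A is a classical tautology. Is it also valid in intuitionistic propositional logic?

This is double-negation introduction, which is intuitionistically derivable.
If a world forces A then every accessible world forces A (persistence), so none forces not A; hence not not A.

Yes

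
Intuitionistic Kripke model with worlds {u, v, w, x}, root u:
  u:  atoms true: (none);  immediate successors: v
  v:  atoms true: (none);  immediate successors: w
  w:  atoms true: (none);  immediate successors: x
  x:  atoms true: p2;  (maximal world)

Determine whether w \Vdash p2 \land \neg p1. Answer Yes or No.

No

w \nVdash p2 \land \neg p1 since w fails p2.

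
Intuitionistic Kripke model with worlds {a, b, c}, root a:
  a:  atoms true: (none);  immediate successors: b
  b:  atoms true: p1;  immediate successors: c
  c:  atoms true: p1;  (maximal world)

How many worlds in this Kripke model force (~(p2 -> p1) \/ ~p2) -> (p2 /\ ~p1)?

a: does not force it — a ||-/- (~(p2 -> p1) \/ ~p2) -> (p2 /\ ~p1): already at a itself, a ||- ~(p2 -> p1) \/ ~p2 but a ||-/- p2 /\ ~p1.
b: does not force it.
c: does not force it.
Worlds forcing the formula: { }.

0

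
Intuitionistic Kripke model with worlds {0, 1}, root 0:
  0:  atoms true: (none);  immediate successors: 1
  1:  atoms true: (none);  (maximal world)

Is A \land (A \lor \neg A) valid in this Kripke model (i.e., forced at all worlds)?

No

Not every world: 0 \nVdash A \land (A \lor \neg A).
0 \nVdash A \land (A \lor \neg A) since 0 fails A.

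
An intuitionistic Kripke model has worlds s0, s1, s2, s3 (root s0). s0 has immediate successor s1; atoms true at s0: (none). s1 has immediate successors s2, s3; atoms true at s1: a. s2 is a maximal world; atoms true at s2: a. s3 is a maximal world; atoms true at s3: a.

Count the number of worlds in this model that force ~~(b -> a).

s0: forces it.
s1: forces it.
s2: forces it.
s3: forces it.
Worlds forcing the formula: {s0, s1, s2, s3}.

4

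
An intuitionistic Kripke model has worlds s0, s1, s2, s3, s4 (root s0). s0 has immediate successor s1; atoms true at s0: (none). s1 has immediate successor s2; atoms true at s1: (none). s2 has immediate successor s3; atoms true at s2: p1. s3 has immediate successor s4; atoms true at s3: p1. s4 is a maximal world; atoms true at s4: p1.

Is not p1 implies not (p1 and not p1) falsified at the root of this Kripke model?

s0 forces not p1 implies not (p1 and not p1) vacuously: no world accessible from s0 forces the antecedent not p1.
So the root s0 forces not p1 implies not (p1 and not p1); the model is not a countermodel.

No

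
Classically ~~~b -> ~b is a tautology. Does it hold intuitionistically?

Yes

This is triple-negation reduction, which is intuitionistically derivable.
Assume ~~~b and suppose b. Then ~~b (double-negation introduction), contradicting ~~~b. So ~b.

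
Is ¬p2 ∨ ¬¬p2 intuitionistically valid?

No

This is the weak law of excluded middle, which is not intuitionistically valid.
A Kripke countermodel: worlds w0, w1, w2; order generated by w0 ≤ w1, w0 ≤ w2; atoms true at each world — w0:{}; w1:{p2}; w2:{}.
w0 ⊮ ¬p2 ∨ ¬¬p2: neither disjunct is forced at w0.
w0 ⊮ ¬p2 since w1 is accessible from w0 and w1 ⊩ p2.
So the root w0 does not force the formula.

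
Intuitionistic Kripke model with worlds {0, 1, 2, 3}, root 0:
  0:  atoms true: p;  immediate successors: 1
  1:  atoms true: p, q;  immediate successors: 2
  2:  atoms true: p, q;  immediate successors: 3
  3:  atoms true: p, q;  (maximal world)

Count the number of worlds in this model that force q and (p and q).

3

0: does not force it — 0 does not force q and (p and q) since 0 fails q.
1: forces it.
2: forces it.
3: forces it.
Worlds forcing the formula: {1, 2, 3}.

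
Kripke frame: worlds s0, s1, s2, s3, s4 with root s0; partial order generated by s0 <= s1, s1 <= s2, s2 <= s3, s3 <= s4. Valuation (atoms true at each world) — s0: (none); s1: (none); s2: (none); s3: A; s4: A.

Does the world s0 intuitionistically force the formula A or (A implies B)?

No

s0 does not force A or (A implies B): neither disjunct is forced at s0.
s0 lacks atom A, so s0 does not force A.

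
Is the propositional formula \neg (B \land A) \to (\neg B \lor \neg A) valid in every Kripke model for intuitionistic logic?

This is the constructively invalid direction of De Morgan's law for conjunction, which is not intuitionistically valid.
A Kripke countermodel: worlds u, v, w; order generated by u \le v, u \le w; atoms true at each world — u:{}; v:{B}; w:{A}.
u \nVdash \neg (B \land A) \to (\neg B \lor \neg A): already at u itself, u \Vdash \neg (B \land A) but u \nVdash \neg B \lor \neg A.
u \nVdash \neg B \lor \neg A: neither disjunct is forced at u.
u \nVdash \neg B since v is accessible from u and v \Vdash B.
So the root u does not force the formula.

No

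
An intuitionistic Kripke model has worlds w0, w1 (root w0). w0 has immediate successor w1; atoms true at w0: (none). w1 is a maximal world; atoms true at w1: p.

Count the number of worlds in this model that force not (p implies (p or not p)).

0

w0: does not force it — w0 does not force not (p implies (p or not p)) since w0 is accessible from w0 and w0 forces p implies (p or not p).
w1: does not force it — w1 does not force not (p implies (p or not p)) since w1 is accessible from w1 and w1 forces p implies (p or not p).
Worlds forcing the formula: { }.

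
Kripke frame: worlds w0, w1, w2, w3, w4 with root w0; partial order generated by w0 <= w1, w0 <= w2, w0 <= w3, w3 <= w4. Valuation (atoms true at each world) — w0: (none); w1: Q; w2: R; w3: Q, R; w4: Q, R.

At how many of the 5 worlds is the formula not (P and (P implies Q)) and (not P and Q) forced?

3

w0: does not force it — w0 does not force not (P and (P implies Q)) and (not P and Q) since w0 fails not P and Q.
w1: forces it.
w2: does not force it — w2 does not force not (P and (P implies Q)) and (not P and Q) since w2 fails not P and Q.
w3: forces it.
w4: forces it.
Worlds forcing the formula: {w1, w3, w4}.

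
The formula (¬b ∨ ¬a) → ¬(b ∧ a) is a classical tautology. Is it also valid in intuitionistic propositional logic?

Yes

This is a constructively valid De Morgan direction (disjunction of negations to negated conjunction), which is intuitionistically derivable.
If ¬b holds at a world then no accessible world forces b, hence none forces b ∧ a; likewise for ¬a.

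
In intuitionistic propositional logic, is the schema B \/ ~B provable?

No

This is the law of excluded middle, which is not intuitionistically valid.
A Kripke countermodel: worlds s0, s1; order generated by s0 <= s1; atoms true at each world — s0:{}; s1:{B}.
s0 ||-/- B \/ ~B: neither disjunct is forced at s0.
s0 lacks atom B, so s0 ||-/- B.
So the root s0 does not force the formula.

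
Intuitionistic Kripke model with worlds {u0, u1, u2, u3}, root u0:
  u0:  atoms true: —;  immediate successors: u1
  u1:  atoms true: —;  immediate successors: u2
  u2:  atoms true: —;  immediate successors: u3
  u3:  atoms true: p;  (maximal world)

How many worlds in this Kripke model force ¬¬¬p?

u0: does not force it — u0 ⊮ ¬¬¬p since u0 is accessible from u0 and u0 ⊩ ¬¬p.
u1: does not force it — u1 ⊮ ¬¬¬p since u1 is accessible from u1 and u1 ⊩ ¬¬p.
u2: does not force it.
u3: does not force it.
Worlds forcing the formula: { }.

0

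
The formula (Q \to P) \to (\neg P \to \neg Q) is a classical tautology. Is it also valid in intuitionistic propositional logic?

This is the forward direction of contraposition, which is intuitionistically derivable.
Assume Q \to P and \neg P. If Q held then P would follow, contradicting \neg P; so \neg Q.

Yes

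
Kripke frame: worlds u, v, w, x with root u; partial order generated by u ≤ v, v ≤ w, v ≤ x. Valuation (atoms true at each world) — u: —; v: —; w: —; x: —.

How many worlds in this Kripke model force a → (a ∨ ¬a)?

4

u: forces it.
v: forces it.
w: forces it.
x: forces it.
Worlds forcing the formula: {u, v, w, x}.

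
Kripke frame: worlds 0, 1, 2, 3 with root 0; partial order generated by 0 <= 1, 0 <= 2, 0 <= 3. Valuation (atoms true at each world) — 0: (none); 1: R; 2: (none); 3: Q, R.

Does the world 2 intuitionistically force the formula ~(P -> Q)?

No

2 ||-/- ~(P -> Q) since 2 is accessible from 2 and 2 ||- P -> Q.
2 ||- P -> Q vacuously: no world accessible from 2 forces the antecedent P.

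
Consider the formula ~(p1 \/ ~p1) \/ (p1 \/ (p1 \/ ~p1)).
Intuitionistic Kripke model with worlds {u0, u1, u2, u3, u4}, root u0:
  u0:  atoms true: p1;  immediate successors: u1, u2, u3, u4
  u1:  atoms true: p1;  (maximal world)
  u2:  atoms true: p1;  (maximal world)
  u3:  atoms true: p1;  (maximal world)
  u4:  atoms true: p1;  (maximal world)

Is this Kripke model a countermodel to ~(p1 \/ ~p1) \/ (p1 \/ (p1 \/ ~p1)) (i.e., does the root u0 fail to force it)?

No

u0 ||- ~(p1 \/ ~p1) \/ (p1 \/ (p1 \/ ~p1)) via the disjunct p1 \/ (p1 \/ ~p1).
So the root u0 forces ~(p1 \/ ~p1) \/ (p1 \/ (p1 \/ ~p1)); the model is not a countermodel.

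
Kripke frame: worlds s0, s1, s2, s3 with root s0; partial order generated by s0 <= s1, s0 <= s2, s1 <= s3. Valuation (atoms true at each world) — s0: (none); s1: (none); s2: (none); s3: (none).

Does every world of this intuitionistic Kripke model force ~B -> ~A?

s0 ||- ~B -> ~A: every world accessible from s0 that forces ~B (namely s0, s1, s2, s3) also forces ~A.
Since the root s0 forces ~B -> ~A and forcing is persistent (monotone upward), every world forces it.

Yes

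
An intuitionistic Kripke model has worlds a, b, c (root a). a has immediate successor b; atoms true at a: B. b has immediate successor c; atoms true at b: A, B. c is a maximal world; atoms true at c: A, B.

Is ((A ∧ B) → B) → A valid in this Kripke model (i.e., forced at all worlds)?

Not every world: a ⊮ ((A ∧ B) → B) → A.
a ⊮ ((A ∧ B) → B) → A: already at a itself, a ⊩ (A ∧ B) → B but a ⊮ A.
a lacks atom A, so a ⊮ A.

No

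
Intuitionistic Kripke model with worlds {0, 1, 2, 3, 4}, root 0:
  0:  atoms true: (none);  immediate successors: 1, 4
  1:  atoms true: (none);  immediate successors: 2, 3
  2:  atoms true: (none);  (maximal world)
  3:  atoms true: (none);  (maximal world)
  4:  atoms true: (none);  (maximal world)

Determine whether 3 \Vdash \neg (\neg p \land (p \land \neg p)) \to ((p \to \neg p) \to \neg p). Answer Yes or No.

3 \Vdash \neg (\neg p \land (p \land \neg p)) \to ((p \to \neg p) \to \neg p): every world accessible from 3 that forces \neg (\neg p \land (p \land \neg p)) (namely 3) also forces (p \to \neg p) \to \neg p.

Yes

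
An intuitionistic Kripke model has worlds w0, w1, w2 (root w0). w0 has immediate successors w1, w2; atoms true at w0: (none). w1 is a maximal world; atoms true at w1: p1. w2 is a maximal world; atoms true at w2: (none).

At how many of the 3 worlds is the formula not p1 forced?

1

w0: does not force it — w0 does not force not p1 since w1 is accessible from w0 and w1 forces p1.
w1: does not force it.
w2: forces it.
Worlds forcing the formula: {w2}.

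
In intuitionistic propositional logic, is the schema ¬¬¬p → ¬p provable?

This is triple-negation reduction, which is intuitionistically derivable.
Assume ¬¬¬p and suppose p. Then ¬¬p (double-negation introduction), contradicting ¬¬¬p. So ¬p.

Yes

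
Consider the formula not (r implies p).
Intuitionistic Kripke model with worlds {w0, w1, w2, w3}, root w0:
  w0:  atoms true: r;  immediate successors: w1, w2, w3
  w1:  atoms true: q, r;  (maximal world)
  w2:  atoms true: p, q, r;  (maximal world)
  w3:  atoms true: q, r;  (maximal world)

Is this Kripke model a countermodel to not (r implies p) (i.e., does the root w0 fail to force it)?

w0 does not force not (r implies p) since w2 is accessible from w0 and w2 forces r implies p.
w2 forces r implies p: every world accessible from w2 that forces r (namely w2) also forces p.
So the root w0 does not force not (r implies p); the model is a countermodel.

Yes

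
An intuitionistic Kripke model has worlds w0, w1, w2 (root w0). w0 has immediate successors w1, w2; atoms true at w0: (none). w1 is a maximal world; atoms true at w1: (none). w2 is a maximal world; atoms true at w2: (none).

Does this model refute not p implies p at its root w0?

w0 does not force not p implies p: already at w0 itself, w0 forces not p but w0 does not force p.
w0 lacks atom p, so w0 does not force p.
So the root w0 does not force not p implies p; the model is a countermodel.

Yes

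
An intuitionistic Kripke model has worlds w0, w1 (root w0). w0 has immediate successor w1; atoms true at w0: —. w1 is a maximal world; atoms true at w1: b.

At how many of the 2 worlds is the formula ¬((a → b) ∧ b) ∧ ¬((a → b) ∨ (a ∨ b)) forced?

w0: does not force it — w0 ⊮ ¬((a → b) ∧ b) ∧ ¬((a → b) ∨ (a ∨ b)) since w0 fails ¬((a → b) ∧ b).
w1: does not force it — w1 ⊮ ¬((a → b) ∧ b) ∧ ¬((a → b) ∨ (a ∨ b)) since w1 fails ¬((a → b) ∧ b).
Worlds forcing the formula: { }.

0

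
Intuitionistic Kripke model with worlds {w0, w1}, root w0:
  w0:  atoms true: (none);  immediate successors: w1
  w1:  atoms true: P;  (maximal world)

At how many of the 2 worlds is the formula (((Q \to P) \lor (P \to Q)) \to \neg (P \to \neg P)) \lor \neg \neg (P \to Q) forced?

2

w0: forces it.
w1: forces it.
Worlds forcing the formula: {w0, w1}.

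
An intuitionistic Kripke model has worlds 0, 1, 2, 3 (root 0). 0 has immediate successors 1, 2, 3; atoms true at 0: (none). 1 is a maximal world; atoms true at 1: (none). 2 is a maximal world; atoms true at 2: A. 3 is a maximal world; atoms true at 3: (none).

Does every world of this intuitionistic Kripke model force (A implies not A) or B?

No

Not every world: 0 does not force (A implies not A) or B.
0 does not force (A implies not A) or B: neither disjunct is forced at 0.
0 does not force A implies not A: at the accessible world 2, 2 forces A but 2 does not force not A.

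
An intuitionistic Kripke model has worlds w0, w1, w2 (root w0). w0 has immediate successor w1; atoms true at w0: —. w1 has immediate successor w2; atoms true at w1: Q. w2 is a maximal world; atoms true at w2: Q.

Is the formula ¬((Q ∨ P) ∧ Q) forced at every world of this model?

No

Not every world: w0 ⊮ ¬((Q ∨ P) ∧ Q).
w0 ⊮ ¬((Q ∨ P) ∧ Q) since w1 is accessible from w0 and w1 ⊩ (Q ∨ P) ∧ Q.
w1 ⊩ (Q ∨ P) ∧ Q since w1 forces both conjuncts.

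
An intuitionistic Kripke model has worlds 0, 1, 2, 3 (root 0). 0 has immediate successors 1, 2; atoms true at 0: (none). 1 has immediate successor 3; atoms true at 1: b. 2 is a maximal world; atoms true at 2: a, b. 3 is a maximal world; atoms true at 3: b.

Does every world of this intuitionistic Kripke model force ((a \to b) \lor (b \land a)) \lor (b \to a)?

Yes

0 \Vdash ((a \to b) \lor (b \land a)) \lor (b \to a) via the disjunct (a \to b) \lor (b \land a).
Since the root 0 forces ((a \to b) \lor (b \land a)) \lor (b \to a) and forcing is persistent (monotone upward), every world forces it.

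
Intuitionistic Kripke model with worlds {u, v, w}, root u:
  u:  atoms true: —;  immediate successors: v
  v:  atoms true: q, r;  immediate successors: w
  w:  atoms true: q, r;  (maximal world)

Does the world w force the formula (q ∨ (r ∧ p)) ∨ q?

Yes

w ⊩ (q ∨ (r ∧ p)) ∨ q via the disjunct q ∨ (r ∧ p).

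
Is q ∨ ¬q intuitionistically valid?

This is the law of excluded middle, which is not intuitionistically valid.
A Kripke countermodel: worlds a, b; order generated by a ≤ b; atoms true at each world — a:{}; b:{q}.
a ⊮ q ∨ ¬q: neither disjunct is forced at a.
a lacks atom q, so a ⊮ q.
So the root a does not force the formula.

No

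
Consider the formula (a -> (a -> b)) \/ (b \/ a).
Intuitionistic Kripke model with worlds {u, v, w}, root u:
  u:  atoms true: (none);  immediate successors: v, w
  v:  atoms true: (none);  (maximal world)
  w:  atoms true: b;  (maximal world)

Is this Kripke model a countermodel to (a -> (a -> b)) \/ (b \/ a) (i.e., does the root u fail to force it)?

No

u ||- (a -> (a -> b)) \/ (b \/ a) via the disjunct a -> (a -> b).
So the root u forces (a -> (a -> b)) \/ (b \/ a); the model is not a countermodel.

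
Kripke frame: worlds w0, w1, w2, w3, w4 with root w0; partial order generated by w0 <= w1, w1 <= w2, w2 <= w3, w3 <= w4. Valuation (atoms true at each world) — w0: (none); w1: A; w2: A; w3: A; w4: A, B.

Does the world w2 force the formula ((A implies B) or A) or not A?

Yes

w2 forces ((A implies B) or A) or not A via the disjunct (A implies B) or A.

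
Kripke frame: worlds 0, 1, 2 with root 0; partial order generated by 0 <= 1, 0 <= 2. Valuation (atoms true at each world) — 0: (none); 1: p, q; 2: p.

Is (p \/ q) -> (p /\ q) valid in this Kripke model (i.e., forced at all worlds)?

Not every world: 0 ||-/- (p \/ q) -> (p /\ q).
0 ||-/- (p \/ q) -> (p /\ q): at the accessible world 2, 2 ||- p \/ q but 2 ||-/- p /\ q.
2 ||-/- p /\ q since 2 fails q.

No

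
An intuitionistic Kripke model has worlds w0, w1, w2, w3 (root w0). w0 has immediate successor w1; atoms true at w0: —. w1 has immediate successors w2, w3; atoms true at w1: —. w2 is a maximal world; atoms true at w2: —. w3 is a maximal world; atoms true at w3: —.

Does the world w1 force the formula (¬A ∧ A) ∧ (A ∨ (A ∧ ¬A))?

w1 ⊮ (¬A ∧ A) ∧ (A ∨ (A ∧ ¬A)) since w1 fails ¬A ∧ A.

No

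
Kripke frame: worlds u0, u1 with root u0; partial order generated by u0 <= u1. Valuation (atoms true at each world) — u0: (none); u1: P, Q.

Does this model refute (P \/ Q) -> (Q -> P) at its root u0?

u0 ||- (P \/ Q) -> (Q -> P): every world accessible from u0 that forces P \/ Q (namely u1) also forces Q -> P.
So the root u0 forces (P \/ Q) -> (Q -> P); the model is not a countermodel.

No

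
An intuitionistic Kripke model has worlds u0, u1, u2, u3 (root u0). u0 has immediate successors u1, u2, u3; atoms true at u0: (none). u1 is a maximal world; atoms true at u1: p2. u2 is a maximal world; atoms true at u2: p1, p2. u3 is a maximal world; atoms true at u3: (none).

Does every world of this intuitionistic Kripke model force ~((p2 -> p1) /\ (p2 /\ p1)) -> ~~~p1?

u0 ||- ~((p2 -> p1) /\ (p2 /\ p1)) -> ~~~p1: every world accessible from u0 that forces ~((p2 -> p1) /\ (p2 /\ p1)) (namely u1, u3) also forces ~~~p1.
Since the root u0 forces ~((p2 -> p1) /\ (p2 /\ p1)) -> ~~~p1 and forcing is persistent (monotone upward), every world forces it.

Yes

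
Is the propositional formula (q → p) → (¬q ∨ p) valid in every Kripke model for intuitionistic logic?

No

This is the material-implication-as-disjunction principle, which is not intuitionistically valid.
A Kripke countermodel: worlds u, v; order generated by u ≤ v; atoms true at each world — u:{}; v:{p,q}.
u ⊮ (q → p) → (¬q ∨ p): already at u itself, u ⊩ q → p but u ⊮ ¬q ∨ p.
u ⊮ ¬q ∨ p: neither disjunct is forced at u.
u ⊮ ¬q since v is accessible from u and v ⊩ q.
So the root u does not force the formula.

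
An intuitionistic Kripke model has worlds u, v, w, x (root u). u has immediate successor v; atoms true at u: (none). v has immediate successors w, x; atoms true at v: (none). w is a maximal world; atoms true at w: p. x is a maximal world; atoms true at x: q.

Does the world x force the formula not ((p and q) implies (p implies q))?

x does not force not ((p and q) implies (p implies q)) since x is accessible from x and x forces (p and q) implies (p implies q).
x forces (p and q) implies (p implies q) vacuously: no world accessible from x forces the antecedent p and q.

No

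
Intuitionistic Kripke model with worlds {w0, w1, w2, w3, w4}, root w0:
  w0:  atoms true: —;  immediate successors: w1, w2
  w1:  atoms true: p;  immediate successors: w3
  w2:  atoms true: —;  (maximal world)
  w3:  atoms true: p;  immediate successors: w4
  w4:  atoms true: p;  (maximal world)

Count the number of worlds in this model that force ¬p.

1

w0: does not force it — w0 ⊮ ¬p since w1 is accessible from w0 and w1 ⊩ p.
w1: does not force it.
w2: forces it.
w3: does not force it.
w4: does not force it.
Worlds forcing the formula: {w2}.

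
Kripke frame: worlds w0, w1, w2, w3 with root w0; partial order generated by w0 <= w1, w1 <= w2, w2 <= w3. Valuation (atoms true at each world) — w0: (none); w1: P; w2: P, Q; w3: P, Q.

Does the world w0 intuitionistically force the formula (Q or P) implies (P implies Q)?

w0 does not force (Q or P) implies (P implies Q): at the accessible world w1, w1 forces Q or P but w1 does not force P implies Q.
w1 does not force P implies Q: already at w1 itself, w1 forces P but w1 does not force Q.
w1 lacks atom Q, so w1 does not force Q.

No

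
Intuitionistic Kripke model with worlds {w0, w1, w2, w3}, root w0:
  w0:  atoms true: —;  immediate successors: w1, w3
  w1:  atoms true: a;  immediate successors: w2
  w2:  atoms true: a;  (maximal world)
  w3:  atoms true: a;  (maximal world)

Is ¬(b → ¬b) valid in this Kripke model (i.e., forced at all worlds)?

Not every world: w0 ⊮ ¬(b → ¬b).
w0 ⊮ ¬(b → ¬b) since w0 is accessible from w0 and w0 ⊩ b → ¬b.
w0 ⊩ b → ¬b vacuously: no world accessible from w0 forces the antecedent b.

No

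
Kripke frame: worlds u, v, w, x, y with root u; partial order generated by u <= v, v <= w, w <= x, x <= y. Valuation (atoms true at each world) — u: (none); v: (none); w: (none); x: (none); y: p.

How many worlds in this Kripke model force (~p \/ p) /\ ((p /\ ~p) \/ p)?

1

u: does not force it — u ||-/- (~p \/ p) /\ ((p /\ ~p) \/ p) since u fails ~p \/ p.
v: does not force it — v ||-/- (~p \/ p) /\ ((p /\ ~p) \/ p) since v fails ~p \/ p.
w: does not force it.
x: does not force it.
y: forces it.
Worlds forcing the formula: {y}.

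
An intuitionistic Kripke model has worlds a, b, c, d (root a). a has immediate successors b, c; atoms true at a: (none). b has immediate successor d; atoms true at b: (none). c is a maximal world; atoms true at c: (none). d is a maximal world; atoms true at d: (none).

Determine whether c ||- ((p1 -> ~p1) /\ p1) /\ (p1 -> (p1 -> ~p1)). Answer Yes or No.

c ||-/- ((p1 -> ~p1) /\ p1) /\ (p1 -> (p1 -> ~p1)) since c fails (p1 -> ~p1) /\ p1.

No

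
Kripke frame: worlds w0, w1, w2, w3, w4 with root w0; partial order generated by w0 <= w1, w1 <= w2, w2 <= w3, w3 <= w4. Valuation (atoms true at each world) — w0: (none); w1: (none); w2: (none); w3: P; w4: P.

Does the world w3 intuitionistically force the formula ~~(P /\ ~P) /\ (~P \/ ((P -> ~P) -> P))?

w3 ||-/- ~~(P /\ ~P) /\ (~P \/ ((P -> ~P) -> P)) since w3 fails ~~(P /\ ~P).

No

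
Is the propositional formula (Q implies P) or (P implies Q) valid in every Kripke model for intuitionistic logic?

This is the Gödel–Dummett linearity axiom, which is not intuitionistically valid.
A Kripke countermodel: worlds a, b, c; order generated by a <= b, a <= c; atoms true at each world — a:{}; b:{Q}; c:{P}.
a does not force (Q implies P) or (P implies Q): neither disjunct is forced at a.
a does not force Q implies P: at the accessible world b, b forces Q but b does not force P.
b lacks atom P, so b does not force P.
So the root a does not force the formula.

No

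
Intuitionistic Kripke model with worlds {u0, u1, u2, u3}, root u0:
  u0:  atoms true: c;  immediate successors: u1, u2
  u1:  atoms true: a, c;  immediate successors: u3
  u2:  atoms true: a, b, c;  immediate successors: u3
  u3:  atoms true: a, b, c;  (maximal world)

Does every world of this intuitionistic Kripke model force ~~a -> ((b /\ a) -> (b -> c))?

Yes

u0 ||- ~~a -> ((b /\ a) -> (b -> c)): every world accessible from u0 that forces ~~a (namely u0, u1, u2, u3) also forces (b /\ a) -> (b -> c).
Since the root u0 forces ~~a -> ((b /\ a) -> (b -> c)) and forcing is persistent (monotone upward), every world forces it.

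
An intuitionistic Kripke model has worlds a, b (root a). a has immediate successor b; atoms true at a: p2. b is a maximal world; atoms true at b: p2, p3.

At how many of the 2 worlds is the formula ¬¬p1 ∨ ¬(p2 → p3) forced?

0

a: does not force it — a ⊮ ¬¬p1 ∨ ¬(p2 → p3): neither disjunct is forced at a.
b: does not force it.
Worlds forcing the formula: { }.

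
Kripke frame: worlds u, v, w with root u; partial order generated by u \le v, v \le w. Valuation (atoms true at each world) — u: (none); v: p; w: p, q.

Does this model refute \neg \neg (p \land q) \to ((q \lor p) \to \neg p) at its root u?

u \nVdash \neg \neg (p \land q) \to ((q \lor p) \to \neg p): already at u itself, u \Vdash \neg \neg (p \land q) but u \nVdash (q \lor p) \to \neg p.
u \nVdash (q \lor p) \to \neg p: at the accessible world v, v \Vdash q \lor p but v \nVdash \neg p.
v \nVdash \neg p since v is accessible from v and v \Vdash p.
So the root u does not force \neg \neg (p \land q) \to ((q \lor p) \to \neg p); the model is a countermodel.

Yes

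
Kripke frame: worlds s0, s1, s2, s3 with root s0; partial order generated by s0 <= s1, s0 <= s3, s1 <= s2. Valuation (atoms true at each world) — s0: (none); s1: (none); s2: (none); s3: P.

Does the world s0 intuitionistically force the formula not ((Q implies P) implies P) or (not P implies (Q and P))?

s0 does not force not ((Q implies P) implies P) or (not P implies (Q and P)): neither disjunct is forced at s0.
s0 does not force not ((Q implies P) implies P) since s3 is accessible from s0 and s3 forces (Q implies P) implies P.
s3 forces (Q implies P) implies P: every world accessible from s3 that forces Q implies P (namely s3) also forces P.

No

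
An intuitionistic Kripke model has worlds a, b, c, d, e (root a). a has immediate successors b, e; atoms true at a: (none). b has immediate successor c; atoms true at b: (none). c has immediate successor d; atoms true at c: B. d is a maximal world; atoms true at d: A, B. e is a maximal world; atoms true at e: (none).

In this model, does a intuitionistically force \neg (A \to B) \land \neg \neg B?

No

a \nVdash \neg (A \to B) \land \neg \neg B since a fails \neg (A \to B).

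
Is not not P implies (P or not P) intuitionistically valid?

No

This is a variant of double-negation elimination (deriving excluded middle from double negation), which is not intuitionistically valid.
A Kripke countermodel: worlds w0, w1; order generated by w0 <= w1; atoms true at each world — w0:{}; w1:{P}.
w0 does not force not not P implies (P or not P): already at w0 itself, w0 forces not not P but w0 does not force P or not P.
w0 does not force P or not P: neither disjunct is forced at w0.
w0 lacks atom P, so w0 does not force P.
So the root w0 does not force the formula.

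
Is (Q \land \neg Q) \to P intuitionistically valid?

This is an instance of ex falso quodlibet, which is intuitionistically derivable.
No world can force both Q and \neg Q, so the antecedent Q \land \neg Q is never forced and the implication holds vacuously at every world.

Yes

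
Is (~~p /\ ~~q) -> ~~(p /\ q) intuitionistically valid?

This is the distribution of double negation over conjunction, which is intuitionistically derivable.
Assume ~~p, ~~q, and ~(p /\ q). From p we'd get ~q (since p /\ q is refuted), contradicting ~~q; so ~p, contradicting ~~p.

Yes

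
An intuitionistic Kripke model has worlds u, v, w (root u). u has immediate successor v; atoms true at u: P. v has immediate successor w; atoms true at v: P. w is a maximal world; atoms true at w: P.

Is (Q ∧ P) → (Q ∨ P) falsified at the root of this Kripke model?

u ⊩ (Q ∧ P) → (Q ∨ P) vacuously: no world accessible from u forces the antecedent Q ∧ P.
So the root u forces (Q ∧ P) → (Q ∨ P); the model is not a countermodel.

No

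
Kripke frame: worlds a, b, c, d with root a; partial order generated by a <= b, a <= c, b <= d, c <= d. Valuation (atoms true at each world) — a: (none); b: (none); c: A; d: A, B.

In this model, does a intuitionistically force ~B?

No

a ||-/- ~B since d is accessible from a and d ||- B.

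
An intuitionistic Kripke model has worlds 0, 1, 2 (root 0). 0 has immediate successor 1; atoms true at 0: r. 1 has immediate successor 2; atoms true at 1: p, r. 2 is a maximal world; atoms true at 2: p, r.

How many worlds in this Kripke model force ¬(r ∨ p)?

0

0: does not force it — 0 ⊮ ¬(r ∨ p) since 0 is accessible from 0 and 0 ⊩ r ∨ p.
1: does not force it.
2: does not force it.
Worlds forcing the formula: { }.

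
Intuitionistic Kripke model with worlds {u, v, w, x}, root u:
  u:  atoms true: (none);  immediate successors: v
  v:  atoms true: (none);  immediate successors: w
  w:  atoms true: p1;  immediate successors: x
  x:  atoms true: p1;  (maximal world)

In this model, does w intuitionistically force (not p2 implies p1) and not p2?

Yes

w forces (not p2 implies p1) and not p2 since w forces both conjuncts.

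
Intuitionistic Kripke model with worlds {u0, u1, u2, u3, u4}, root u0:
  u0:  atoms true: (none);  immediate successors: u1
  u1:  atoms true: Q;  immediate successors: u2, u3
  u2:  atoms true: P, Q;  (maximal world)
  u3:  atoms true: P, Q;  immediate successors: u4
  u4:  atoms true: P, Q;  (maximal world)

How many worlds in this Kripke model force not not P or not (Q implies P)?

u0: forces it.
u1: forces it.
u2: forces it.
u3: forces it.
u4: forces it.
Worlds forcing the formula: {u0, u1, u2, u3, u4}.

5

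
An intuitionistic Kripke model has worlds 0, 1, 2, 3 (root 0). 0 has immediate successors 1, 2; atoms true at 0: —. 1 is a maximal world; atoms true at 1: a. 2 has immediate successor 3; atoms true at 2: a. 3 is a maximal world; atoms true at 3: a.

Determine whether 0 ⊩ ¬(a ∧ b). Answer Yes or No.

0 ⊩ ¬(a ∧ b): no world accessible from 0 forces a ∧ b.

Yes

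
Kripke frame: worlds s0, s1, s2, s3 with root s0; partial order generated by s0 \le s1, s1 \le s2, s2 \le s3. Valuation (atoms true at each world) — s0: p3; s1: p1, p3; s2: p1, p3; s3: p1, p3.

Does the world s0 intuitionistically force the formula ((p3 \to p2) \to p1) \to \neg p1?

No

s0 \nVdash ((p3 \to p2) \to p1) \to \neg p1: already at s0 itself, s0 \Vdash (p3 \to p2) \to p1 but s0 \nVdash \neg p1.
s0 \nVdash \neg p1 since s1 is accessible from s0 and s1 \Vdash p1.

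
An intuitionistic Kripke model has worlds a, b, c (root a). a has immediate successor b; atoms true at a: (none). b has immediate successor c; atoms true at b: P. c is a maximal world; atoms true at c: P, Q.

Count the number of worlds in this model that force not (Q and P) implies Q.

a: forces it.
b: forces it.
c: forces it.
Worlds forcing the formula: {a, b, c}.

3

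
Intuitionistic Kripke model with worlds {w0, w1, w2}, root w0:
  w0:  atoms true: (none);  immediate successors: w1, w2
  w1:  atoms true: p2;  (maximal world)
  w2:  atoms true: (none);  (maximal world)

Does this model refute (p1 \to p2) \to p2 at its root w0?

w0 \nVdash (p1 \to p2) \to p2: already at w0 itself, w0 \Vdash p1 \to p2 but w0 \nVdash p2.
w0 lacks atom p2, so w0 \nVdash p2.
So the root w0 does not force (p1 \to p2) \to p2; the model is a countermodel.

Yes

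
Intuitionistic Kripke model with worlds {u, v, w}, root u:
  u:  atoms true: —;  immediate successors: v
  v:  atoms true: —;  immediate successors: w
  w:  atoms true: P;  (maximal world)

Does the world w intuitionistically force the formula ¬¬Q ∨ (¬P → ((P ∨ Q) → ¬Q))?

w ⊩ ¬¬Q ∨ (¬P → ((P ∨ Q) → ¬Q)) via the disjunct ¬P → ((P ∨ Q) → ¬Q).

Yes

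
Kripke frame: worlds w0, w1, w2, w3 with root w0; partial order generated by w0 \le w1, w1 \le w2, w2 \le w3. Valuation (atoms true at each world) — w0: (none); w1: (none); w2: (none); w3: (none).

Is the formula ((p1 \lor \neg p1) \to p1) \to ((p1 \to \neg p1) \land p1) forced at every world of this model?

Yes

w0 \Vdash ((p1 \lor \neg p1) \to p1) \to ((p1 \to \neg p1) \land p1) vacuously: no world accessible from w0 forces the antecedent (p1 \lor \neg p1) \to p1.
Since the root w0 forces ((p1 \lor \neg p1) \to p1) \to ((p1 \to \neg p1) \land p1) and forcing is persistent (monotone upward), every world forces it.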